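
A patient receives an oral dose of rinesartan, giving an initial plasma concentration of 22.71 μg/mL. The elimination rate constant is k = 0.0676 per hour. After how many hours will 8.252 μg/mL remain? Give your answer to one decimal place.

15.0 hours

t½ = ln 2 / k = 0.69315 / 0.0676 ≈ 10.254 hours.
Fraction remaining = 8.252/22.71 ≈ 0.36336.
n = log₂(22.71/8.252) = ln(2.7521)/ln 2 ≈ 1.4605 half-lives.
t = n × t½ = 1.4605 × 10.254 ≈ 14.976 hours.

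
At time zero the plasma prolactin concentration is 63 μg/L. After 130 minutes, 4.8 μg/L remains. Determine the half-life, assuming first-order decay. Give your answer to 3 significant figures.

A/A₀ = 4.8/63 ≈ 0.07619.
n = log₂(13.125) ≈ 3.7142 half-lives elapsed in 130 minutes.
t½ = 130/3.7142 ≈ 35 minutes.

35.0 minutes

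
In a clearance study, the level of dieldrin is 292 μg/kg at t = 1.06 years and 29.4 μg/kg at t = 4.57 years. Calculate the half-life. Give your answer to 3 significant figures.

1.06 years

Over Δt = 4.57 − 1.06 = 3.51 years, the level fell by a factor of 292/29.4 ≈ 9.932.
n = log₂(9.932) ≈ 3.3121 half-lives, so t½ = 3.51/3.3121 ≈ 1.0598 years.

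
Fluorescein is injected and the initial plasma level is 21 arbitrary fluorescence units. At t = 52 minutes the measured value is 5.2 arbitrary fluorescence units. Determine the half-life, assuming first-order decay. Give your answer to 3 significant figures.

25.8 minutes

A/A₀ = 5.2/21 ≈ 0.24762.
n = log₂(4.0385) ≈ 2.0138 half-lives elapsed in 52 minutes.
t½ = 52/2.0138 ≈ 25.822 minutes.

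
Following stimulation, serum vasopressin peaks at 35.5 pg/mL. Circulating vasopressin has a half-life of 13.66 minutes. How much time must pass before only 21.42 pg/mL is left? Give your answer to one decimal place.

10.0 minutes

Fraction remaining = 21.42/35.5 ≈ 0.60338.
n = log₂(35.5/21.42) = ln(1.6573)/ln 2 ≈ 0.72886 half-lives.
t = n × t½ = 0.72886 × 13.66 ≈ 9.9562 minutes.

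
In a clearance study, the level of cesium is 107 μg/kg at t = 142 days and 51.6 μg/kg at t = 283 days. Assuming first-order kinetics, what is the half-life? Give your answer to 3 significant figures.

Over Δt = 283 − 142 = 141 days, the level fell by a factor of 107/51.6 ≈ 2.0736.
n = log₂(2.0736) ≈ 1.0522 half-lives, so t½ = 141/1.0522 ≈ 134.01 days.

134 days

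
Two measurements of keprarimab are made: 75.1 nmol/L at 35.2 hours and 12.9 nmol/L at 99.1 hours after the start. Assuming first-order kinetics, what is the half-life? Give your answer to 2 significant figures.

Over Δt = 99.1 − 35.2 = 63.9 hours, the level fell by a factor of 75.1/12.9 ≈ 5.8217.
n = log₂(5.8217) ≈ 2.5414 half-lives, so t½ = 63.9/2.5414 ≈ 25.143 hours.

25 hours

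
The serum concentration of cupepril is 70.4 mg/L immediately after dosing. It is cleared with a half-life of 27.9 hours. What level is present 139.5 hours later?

Elapsed time is 5 half-lives (139.5/27.9).
Each half-life halves the amount: 70.4 × (1/2)^5 = 70.4/32 = 2.2 mg/L.

2.2 mg/L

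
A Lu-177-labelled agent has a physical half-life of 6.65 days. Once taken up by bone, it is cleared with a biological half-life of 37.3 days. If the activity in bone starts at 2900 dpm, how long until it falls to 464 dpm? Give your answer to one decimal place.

14.9 days

1/t_eff = 1/t_phys + 1/t_biol = 1/6.65 + 1/37.3 = 0.17719 per day.
t_eff = 6.65 × 37.3 / (6.65 + 37.3) ≈ 5.6438 days.
n = log₂(2900/464) ≈ 2.6439; t = 2.6439 × 5.6438 ≈ 14.921 days.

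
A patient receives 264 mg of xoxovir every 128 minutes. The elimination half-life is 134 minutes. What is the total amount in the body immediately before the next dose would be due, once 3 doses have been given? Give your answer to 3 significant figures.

243 mg

The 3 doses were given 384, 256, 128 minutes ago.
Total = 264·(1/2)^(384/134) + 264·(1/2)^(256/134) + 264·(1/2)^(128/134)
      = 36.22 + 70.227 + 136.16 ≈ 242.61 mg.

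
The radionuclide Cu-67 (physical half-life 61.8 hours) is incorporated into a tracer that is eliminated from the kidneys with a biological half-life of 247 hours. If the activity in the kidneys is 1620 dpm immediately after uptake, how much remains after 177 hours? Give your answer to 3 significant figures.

135 dpm

1/t_eff = 1/t_phys + 1/t_biol = 1/61.8 + 1/247 = 0.02023 per hour.
t_eff = 61.8 × 247 / (61.8 + 247) ≈ 49.432 hours.
Remaining = 1620 × (1/2)^(177/49.432) = 1620 × (1/2)^3.5807 ≈ 135.4 dpm.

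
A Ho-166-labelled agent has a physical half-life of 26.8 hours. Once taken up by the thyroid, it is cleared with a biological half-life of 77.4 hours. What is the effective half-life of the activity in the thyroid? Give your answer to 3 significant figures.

19.9 hours

1/t_eff = 1/t_phys + 1/t_biol = 1/26.8 + 1/77.4 = 0.050233 per hour.
t_eff = 26.8 × 77.4 / (26.8 + 77.4) ≈ 19.907 hours.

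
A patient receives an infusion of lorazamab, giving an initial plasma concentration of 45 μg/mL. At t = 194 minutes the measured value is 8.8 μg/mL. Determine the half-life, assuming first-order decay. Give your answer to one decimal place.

82.4 minutes

A/A₀ = 8.8/45 ≈ 0.19556.
n = log₂(5.1136) ≈ 2.3543 half-lives elapsed in 194 minutes.
t½ = 194/2.3543 ≈ 82.401 minutes.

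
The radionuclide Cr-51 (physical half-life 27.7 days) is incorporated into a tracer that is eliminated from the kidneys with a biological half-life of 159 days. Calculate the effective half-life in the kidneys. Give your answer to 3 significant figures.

1/t_eff = 1/t_phys + 1/t_biol = 1/27.7 + 1/159 = 0.04239 per day.
t_eff = 27.7 × 159 / (27.7 + 159) ≈ 23.59 days.

23.6 days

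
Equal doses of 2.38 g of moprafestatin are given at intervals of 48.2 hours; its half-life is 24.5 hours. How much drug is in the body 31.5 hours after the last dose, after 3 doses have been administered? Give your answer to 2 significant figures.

The 3 doses were given 127.9, 79.7, 31.5 hours ago.
Total = 2.38·(1/2)^(127.9/24.5) + 2.38·(1/2)^(79.7/24.5) + 2.38·(1/2)^(31.5/24.5)
      = 0.063838 + 0.24964 + 0.9762 ≈ 1.2897 g.

1.3 g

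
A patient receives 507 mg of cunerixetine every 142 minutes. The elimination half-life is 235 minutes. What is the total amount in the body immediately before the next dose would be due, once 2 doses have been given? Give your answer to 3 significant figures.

The 2 doses were given 284, 142 minutes ago.
Total = 507·(1/2)^(284/235) + 507·(1/2)^(142/235)
      = 219.39 + 333.51 ≈ 552.9 mg.

553 mg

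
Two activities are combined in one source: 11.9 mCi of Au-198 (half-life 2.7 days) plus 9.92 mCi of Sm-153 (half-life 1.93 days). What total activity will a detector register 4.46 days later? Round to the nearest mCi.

6 mCi

Au-198: 11.9 × (1/2)^(4.46/2.7) = 11.9 × (1/2)^1.6519 ≈ 3.787 mCi.
Sm-153: 9.92 × (1/2)^(4.46/1.93) = 9.92 × (1/2)^2.3109 ≈ 1.9993 mCi.
Total = 3.787 + 1.9993 ≈ 5.7862 mCi.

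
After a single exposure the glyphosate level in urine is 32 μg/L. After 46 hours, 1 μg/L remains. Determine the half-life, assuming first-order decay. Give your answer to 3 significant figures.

9.20 hours

A/A₀ = 1/32 ≈ 0.03125.
n = log₂(32) ≈ 5 half-lives elapsed in 46 hours.
t½ = 46/5 ≈ 9.2 hours.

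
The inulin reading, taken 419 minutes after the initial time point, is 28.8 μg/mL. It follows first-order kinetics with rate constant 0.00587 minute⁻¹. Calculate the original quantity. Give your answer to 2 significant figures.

340 μg/mL

t½ = ln 2 / k = 0.69315 / 0.00587 ≈ 118.08 minutes.
Number of half-lives elapsed: n = 419/118.08 ≈ 3.5484.
A₀ = A × 2^n = 28.8 × 2^3.5484 = 28.8 × 11.699 ≈ 336.94 μg/mL.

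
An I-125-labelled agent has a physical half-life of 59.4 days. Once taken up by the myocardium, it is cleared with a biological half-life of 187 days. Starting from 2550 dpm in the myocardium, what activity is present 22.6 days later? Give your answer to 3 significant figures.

1/t_eff = 1/t_phys + 1/t_biol = 1/59.4 + 1/187 = 0.022183 per day.
t_eff = 59.4 × 187 / (59.4 + 187) ≈ 45.08 days.
Remaining = 2550 × (1/2)^(22.6/45.08) = 2550 × (1/2)^0.50133 ≈ 1801.5 dpm.

1800 dpm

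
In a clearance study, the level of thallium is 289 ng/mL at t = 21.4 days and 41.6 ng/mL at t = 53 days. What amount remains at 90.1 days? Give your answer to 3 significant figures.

4.27 ng/mL

Over Δt = 53 − 21.4 = 31.6 days, the level fell by a factor of 289/41.6 ≈ 6.9471.
n = log₂(6.9471) ≈ 2.7964 half-lives, so t½ = 31.6/2.7964 ≈ 11.3 days.
From t = 53 to t = 90.1: 41.6 × (1/2)^((90.1−53)/11.3) ≈ 4.2734 ng/mL.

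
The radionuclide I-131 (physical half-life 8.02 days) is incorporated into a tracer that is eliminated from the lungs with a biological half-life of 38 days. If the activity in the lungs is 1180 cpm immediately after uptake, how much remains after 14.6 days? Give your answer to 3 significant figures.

256 cpm

1/t_eff = 1/t_phys + 1/t_biol = 1/8.02 + 1/38 = 0.151 per day.
t_eff = 8.02 × 38 / (8.02 + 38) ≈ 6.6223 days.
Remaining = 1180 × (1/2)^(14.6/6.6223) = 1180 × (1/2)^2.2047 ≈ 255.98 cpm.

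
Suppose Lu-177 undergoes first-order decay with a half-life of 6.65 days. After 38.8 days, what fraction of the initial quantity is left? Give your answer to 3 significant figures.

0.0175

n = 38.8/6.65 ≈ 5.8346 half-lives.
Fraction remaining = (1/2)^5.8346 ≈ 0.017523.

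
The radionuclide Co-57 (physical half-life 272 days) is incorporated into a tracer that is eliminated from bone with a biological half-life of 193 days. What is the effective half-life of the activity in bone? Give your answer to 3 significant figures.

113 days

1/t_eff = 1/t_phys + 1/t_biol = 1/272 + 1/193 = 0.0088578 per day.
t_eff = 272 × 193 / (272 + 193) ≈ 112.89 days.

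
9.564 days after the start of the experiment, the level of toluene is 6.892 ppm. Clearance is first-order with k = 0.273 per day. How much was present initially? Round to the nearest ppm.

94 ppm

t½ = ln 2 / k = 0.69315 / 0.273 ≈ 2.539 days.
Number of half-lives elapsed: n = 9.564/2.539 ≈ 3.7668.
A₀ = A × 2^n = 6.892 × 2^3.7668 = 6.892 × 13.612 ≈ 93.816 ppm.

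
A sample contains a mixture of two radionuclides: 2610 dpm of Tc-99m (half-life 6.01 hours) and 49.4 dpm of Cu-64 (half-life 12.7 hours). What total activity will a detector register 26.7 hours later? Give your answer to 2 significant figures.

Tc-99m: 2610 × (1/2)^(26.7/6.01) = 2610 × (1/2)^4.4426 ≈ 120.03 dpm.
Cu-64: 49.4 × (1/2)^(26.7/12.7) = 49.4 × (1/2)^2.1024 ≈ 11.504 dpm.
Total = 120.03 + 11.504 ≈ 131.53 dpm.

130 dpm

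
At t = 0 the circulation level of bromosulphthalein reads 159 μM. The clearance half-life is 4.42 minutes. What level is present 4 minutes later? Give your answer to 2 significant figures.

85 μM

Number of half-lives: n = 4/4.42 ≈ 0.90498.
Remaining = 159 × (1/2)^0.90498 = 159 × 0.53404 ≈ 84.913 μM.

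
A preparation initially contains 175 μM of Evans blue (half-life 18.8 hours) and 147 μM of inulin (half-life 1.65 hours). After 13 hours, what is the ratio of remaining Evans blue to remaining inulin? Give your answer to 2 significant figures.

Evans blue: 175 × (1/2)^(13/18.8) = 175 × (1/2)^0.69149 ≈ 108.36 μM.
inulin: 147 × (1/2)^(13/1.65) = 147 × (1/2)^7.8788 ≈ 0.62455 μM.
Ratio ≈ 108.36 / 0.62455 ≈ 173.51.

170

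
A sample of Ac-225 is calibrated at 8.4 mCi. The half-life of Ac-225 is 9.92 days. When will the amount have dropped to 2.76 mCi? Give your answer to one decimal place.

Fraction remaining = 2.76/8.4 ≈ 0.32857.
n = log₂(8.4/2.76) = ln(3.0435)/ln 2 ≈ 1.6057 half-lives.
t = n × t½ = 1.6057 × 9.92 ≈ 15.929 days.

15.9 days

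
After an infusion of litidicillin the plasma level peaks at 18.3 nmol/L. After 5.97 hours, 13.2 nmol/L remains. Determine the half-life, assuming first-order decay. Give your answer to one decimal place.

12.7 hours

A/A₀ = 13.2/18.3 ≈ 0.72131.
n = log₂(1.3864) ≈ 0.47131 half-lives elapsed in 5.97 hours.
t½ = 5.97/0.47131 ≈ 12.667 hours.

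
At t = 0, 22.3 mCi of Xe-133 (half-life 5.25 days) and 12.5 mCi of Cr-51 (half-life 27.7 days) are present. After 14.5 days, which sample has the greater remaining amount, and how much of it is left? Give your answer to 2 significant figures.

Cr-51, 8.7 mCi

Xe-133: 22.3 × (1/2)^2.7619 ≈ 3.2877 mCi.
Cr-51: 12.5 × (1/2)^0.52347 ≈ 8.6962 mCi.
Cr-51 has more remaining, at ≈ 8.6962 mCi.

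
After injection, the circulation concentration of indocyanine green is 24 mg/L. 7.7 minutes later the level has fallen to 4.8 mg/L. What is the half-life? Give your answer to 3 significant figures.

A/A₀ = 4.8/24 ≈ 0.2.
n = log₂(5) ≈ 2.3219 half-lives elapsed in 7.7 minutes.
t½ = 7.7/2.3219 ≈ 3.3162 minutes.

3.32 minutes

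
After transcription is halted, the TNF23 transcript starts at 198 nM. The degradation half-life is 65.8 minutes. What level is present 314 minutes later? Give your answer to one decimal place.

7.2 nM

Number of half-lives: n = 314/65.8 ≈ 4.772.
Remaining = 198 × (1/2)^4.772 = 198 × 0.036599 ≈ 7.2467 nM.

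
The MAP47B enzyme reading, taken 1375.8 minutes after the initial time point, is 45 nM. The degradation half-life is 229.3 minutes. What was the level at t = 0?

Number of half-lives elapsed: n = 1375.8/229.3 ≈ 6.
A₀ = A × 2^n = 45 × 2^6 = 45 × 64 ≈ 2880 nM.

2880 nM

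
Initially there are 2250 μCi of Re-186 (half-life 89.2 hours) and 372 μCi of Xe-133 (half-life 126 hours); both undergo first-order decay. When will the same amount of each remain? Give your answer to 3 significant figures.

Set 2250·(1/2)^(t/89.2) = 372·(1/2)^(t/126).
Taking log₂: log₂(2250/372) = t·(1/89.2 − 1/126).
log₂(6.0484) = 2.5966; 1/89.2 − 1/126 = 0.0032743.
t = 2.5966 / 0.0032743 ≈ 793.02 hours.

793 hours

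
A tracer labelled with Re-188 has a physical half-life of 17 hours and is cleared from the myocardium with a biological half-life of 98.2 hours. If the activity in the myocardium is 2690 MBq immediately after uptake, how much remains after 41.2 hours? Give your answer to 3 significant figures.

375 MBq

1/t_eff = 1/t_phys + 1/t_biol = 1/17 + 1/98.2 = 0.069007 per hour.
t_eff = 17 × 98.2 / (17 + 98.2) ≈ 14.491 hours.
Remaining = 2690 × (1/2)^(41.2/14.491) = 2690 × (1/2)^2.8431 ≈ 374.89 MBq.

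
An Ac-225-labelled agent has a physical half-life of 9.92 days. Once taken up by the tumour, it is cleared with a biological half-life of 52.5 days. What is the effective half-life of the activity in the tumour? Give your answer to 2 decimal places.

1/t_eff = 1/t_phys + 1/t_biol = 1/9.92 + 1/52.5 = 0.11985 per day.
t_eff = 9.92 × 52.5 / (9.92 + 52.5) ≈ 8.3435 days.

8.34 days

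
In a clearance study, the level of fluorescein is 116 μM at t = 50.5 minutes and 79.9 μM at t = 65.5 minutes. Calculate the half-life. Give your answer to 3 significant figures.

27.9 minutes

Over Δt = 65.5 − 50.5 = 15 minutes, the level fell by a factor of 116/79.9 ≈ 1.4518.
n = log₂(1.4518) ≈ 0.53786 half-lives, so t½ = 15/0.53786 ≈ 27.888 minutes.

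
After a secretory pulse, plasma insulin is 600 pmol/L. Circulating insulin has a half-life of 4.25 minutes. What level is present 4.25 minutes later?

300 pmol/L

Elapsed time is 1 half-life (4.25/4.25).
Each half-life halves the amount: 600 × (1/2)^1 = 600/2 = 300 pmol/L.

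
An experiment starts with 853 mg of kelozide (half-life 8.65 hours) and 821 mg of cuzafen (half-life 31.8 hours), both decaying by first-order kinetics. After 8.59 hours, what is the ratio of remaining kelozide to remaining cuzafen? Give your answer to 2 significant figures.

0.63

kelozide: 853 × (1/2)^(8.59/8.65) = 853 × (1/2)^0.99306 ≈ 428.56 mg.
cuzafen: 821 × (1/2)^(8.59/31.8) = 821 × (1/2)^0.27013 ≈ 680.81 mg.
Ratio ≈ 428.56 / 680.81 ≈ 0.62948.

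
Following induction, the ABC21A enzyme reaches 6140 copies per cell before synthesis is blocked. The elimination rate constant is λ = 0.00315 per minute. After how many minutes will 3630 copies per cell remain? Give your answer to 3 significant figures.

t½ = ln 2 / λ = 0.69315 / 0.00315 ≈ 220.05 minutes.
Fraction remaining = 3630/6140 ≈ 0.59121.
n = log₂(6140/3630) = ln(1.6915)/ln 2 ≈ 0.75827 half-lives.
t = n × t½ = 0.75827 × 220.05 ≈ 166.85 minutes.

167 minutes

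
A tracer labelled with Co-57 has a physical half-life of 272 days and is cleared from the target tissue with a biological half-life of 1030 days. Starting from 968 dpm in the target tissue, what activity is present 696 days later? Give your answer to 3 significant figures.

1/t_eff = 1/t_phys + 1/t_biol = 1/272 + 1/1030 = 0.0046473 per day.
t_eff = 272 × 1030 / (272 + 1030) ≈ 215.18 days.
Remaining = 968 × (1/2)^(696/215.18) = 968 × (1/2)^3.2346 ≈ 102.84 dpm.

103 dpm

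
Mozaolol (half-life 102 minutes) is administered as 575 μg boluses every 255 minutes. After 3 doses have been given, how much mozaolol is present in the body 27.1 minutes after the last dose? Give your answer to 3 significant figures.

578 μg

The 3 doses were given 537.1, 282.1, 27.1 minutes ago.
Total = 575·(1/2)^(537.1/102) + 575·(1/2)^(282.1/102) + 575·(1/2)^(27.1/102)
      = 14.946 + 84.55 + 478.29 ≈ 577.78 μg.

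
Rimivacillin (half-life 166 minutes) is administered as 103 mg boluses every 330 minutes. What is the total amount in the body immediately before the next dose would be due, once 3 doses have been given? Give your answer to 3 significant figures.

The 3 doses were given 990, 660, 330 minutes ago.
Total = 103·(1/2)^(990/166) + 103·(1/2)^(660/166) + 103·(1/2)^(330/166)
      = 1.6502 + 6.5459 + 25.966 ≈ 34.162 mg.

34.2 mg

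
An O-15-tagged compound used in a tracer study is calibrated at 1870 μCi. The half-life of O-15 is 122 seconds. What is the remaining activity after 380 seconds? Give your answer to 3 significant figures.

216 μCi

Number of half-lives: n = 380/122 ≈ 3.1148.
Remaining = 1870 × (1/2)^3.1148 = 1870 × 0.11544 ≈ 215.88 μCi.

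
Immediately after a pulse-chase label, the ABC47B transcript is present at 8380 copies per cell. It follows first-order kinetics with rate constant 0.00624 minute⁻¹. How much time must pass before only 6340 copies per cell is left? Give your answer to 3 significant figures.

44.7 minutes

t½ = ln 2 / λ = 0.69315 / 0.00624 ≈ 111.08 minutes.
Fraction remaining = 6340/8380 ≈ 0.75656.
n = log₂(8380/6340) = ln(1.3218)/ln 2 ≈ 0.40247 half-lives.
t = n × t½ = 0.40247 × 111.08 ≈ 44.707 minutes.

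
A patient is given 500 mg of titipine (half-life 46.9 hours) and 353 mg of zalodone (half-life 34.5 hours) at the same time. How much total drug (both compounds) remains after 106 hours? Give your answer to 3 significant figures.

titipine: 500 × (1/2)^(106/46.9) = 500 × (1/2)^2.2601 ≈ 104.38 mg.
zalodone: 353 × (1/2)^(106/34.5) = 353 × (1/2)^3.0725 ≈ 41.963 mg.
Total = 104.38 + 41.963 ≈ 146.34 mg.

146 mg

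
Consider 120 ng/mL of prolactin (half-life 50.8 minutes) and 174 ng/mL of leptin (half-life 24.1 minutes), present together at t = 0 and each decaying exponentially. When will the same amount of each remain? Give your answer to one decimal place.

24.6 minutes

Set 120·(1/2)^(t/50.8) = 174·(1/2)^(t/24.1).
Taking log₂: log₂(120/174) = t·(1/50.8 − 1/24.1).
log₂(0.68966) = -0.53605; 1/50.8 − 1/24.1 = -0.021809.
t = -0.53605 / -0.021809 ≈ 24.58 minutes.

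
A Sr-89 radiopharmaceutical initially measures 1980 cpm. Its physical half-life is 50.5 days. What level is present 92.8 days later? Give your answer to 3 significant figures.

Number of half-lives: n = 92.8/50.5 ≈ 1.8376.
Remaining = 1980 × (1/2)^1.8376 = 1980 × 0.27978 ≈ 553.97 cpm.

554 cpm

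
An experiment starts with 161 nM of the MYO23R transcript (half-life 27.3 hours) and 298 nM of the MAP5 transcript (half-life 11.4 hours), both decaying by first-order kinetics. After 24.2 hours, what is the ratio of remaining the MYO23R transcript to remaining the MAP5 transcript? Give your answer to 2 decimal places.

MYO23R transcript: 161 × (1/2)^(24.2/27.3) = 161 × (1/2)^0.88645 ≈ 87.092 nM.
MAP5 transcript: 298 × (1/2)^(24.2/11.4) = 298 × (1/2)^2.1228 ≈ 68.421 nM.
Ratio ≈ 87.092 / 68.421 ≈ 1.2729.

1.27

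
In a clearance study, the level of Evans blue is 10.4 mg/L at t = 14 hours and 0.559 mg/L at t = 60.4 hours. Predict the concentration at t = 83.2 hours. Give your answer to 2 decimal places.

0.13 mg/L

Over Δt = 60.4 − 14 = 46.4 hours, the level fell by a factor of 10.4/0.559 ≈ 18.605.
n = log₂(18.605) ≈ 4.2176 half-lives, so t½ = 46.4/4.2176 ≈ 11.002 hours.
From t = 60.4 to t = 83.2: 0.559 × (1/2)^((83.2−60.4)/11.002) ≈ 0.13291 mg/L.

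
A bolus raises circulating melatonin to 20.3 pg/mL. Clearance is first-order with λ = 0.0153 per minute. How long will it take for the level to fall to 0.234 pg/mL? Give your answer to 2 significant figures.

t½ = ln 2 / λ = 0.69315 / 0.0153 ≈ 45.304 minutes.
Fraction remaining = 0.234/20.3 ≈ 0.011527.
n = log₂(20.3/0.234) = ln(86.752)/ln 2 ≈ 6.4388 half-lives.
t = n × t½ = 6.4388 × 45.304 ≈ 291.7 minutes.

290 minutes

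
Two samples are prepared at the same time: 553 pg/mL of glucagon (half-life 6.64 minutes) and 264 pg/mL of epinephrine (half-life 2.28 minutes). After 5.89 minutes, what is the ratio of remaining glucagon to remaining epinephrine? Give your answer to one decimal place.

glucagon: 553 × (1/2)^(5.89/6.64) = 553 × (1/2)^0.88705 ≈ 299.02 pg/mL.
epinephrine: 264 × (1/2)^(5.89/2.28) = 264 × (1/2)^2.5833 ≈ 44.05 pg/mL.
Ratio ≈ 299.02 / 44.05 ≈ 6.7882.

6.8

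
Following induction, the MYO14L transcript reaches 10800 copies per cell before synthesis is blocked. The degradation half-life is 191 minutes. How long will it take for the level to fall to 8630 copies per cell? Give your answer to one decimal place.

61.8 minutes

Fraction remaining = 8630/10800 ≈ 0.79907.
n = log₂(10800/8630) = ln(1.2514)/ln 2 ≈ 0.3236 half-lives.
t = n × t½ = 0.3236 × 191 ≈ 61.807 minutes.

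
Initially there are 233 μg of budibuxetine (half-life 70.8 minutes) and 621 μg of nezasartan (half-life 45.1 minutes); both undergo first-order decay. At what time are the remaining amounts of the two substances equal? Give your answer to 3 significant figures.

Set 233·(1/2)^(t/70.8) = 621·(1/2)^(t/45.1).
Taking log₂: log₂(233/621) = t·(1/70.8 − 1/45.1).
log₂(0.3752) = -1.4143; 1/70.8 − 1/45.1 = -0.0080487.
t = -1.4143 / -0.0080487 ≈ 175.71 minutes.

176 minutes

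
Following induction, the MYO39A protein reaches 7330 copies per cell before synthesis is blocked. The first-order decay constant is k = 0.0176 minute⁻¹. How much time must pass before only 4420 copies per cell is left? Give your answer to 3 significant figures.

28.7 minutes

t½ = ln 2 / k = 0.69315 / 0.0176 ≈ 39.383 minutes.
Fraction remaining = 4420/7330 ≈ 0.603.
n = log₂(7330/4420) = ln(1.6584)/ln 2 ≈ 0.72977 half-lives.
t = n × t½ = 0.72977 × 39.383 ≈ 28.741 minutes.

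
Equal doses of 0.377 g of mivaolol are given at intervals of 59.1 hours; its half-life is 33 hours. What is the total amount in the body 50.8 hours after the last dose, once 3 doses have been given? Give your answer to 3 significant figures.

The 3 doses were given 169, 109.9, 50.8 hours ago.
Total = 0.377·(1/2)^(169/33) + 0.377·(1/2)^(109.9/33) + 0.377·(1/2)^(50.8/33)
      = 0.010832 + 0.037482 + 0.1297 ≈ 0.17801 g.

0.178 g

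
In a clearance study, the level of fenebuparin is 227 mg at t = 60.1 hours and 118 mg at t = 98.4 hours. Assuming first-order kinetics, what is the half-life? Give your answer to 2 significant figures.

Over Δt = 98.4 − 60.1 = 38.3 hours, the level fell by a factor of 227/118 ≈ 1.9237.
n = log₂(1.9237) ≈ 0.94391 half-lives, so t½ = 38.3/0.94391 ≈ 40.576 hours.

41 hours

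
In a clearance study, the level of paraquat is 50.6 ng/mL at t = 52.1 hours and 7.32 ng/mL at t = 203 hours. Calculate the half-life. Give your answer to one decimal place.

Over Δt = 203 − 52.1 = 150.9 hours, the level fell by a factor of 50.6/7.32 ≈ 6.9126.
n = log₂(6.9126) ≈ 2.7892 half-lives, so t½ = 150.9/2.7892 ≈ 54.101 hours.

54.1 hours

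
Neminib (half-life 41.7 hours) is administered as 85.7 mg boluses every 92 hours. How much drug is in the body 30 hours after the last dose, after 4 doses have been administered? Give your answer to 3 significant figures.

The 4 doses were given 306, 214, 122, 30 hours ago.
Total = 85.7·(1/2)^(306/41.7) + 85.7·(1/2)^(214/41.7) + 85.7·(1/2)^(122/41.7) + 85.7·(1/2)^(30/41.7)
      = 0.52964 + 2.4441 + 11.279 + 52.049 ≈ 66.302 mg.

66.3 mg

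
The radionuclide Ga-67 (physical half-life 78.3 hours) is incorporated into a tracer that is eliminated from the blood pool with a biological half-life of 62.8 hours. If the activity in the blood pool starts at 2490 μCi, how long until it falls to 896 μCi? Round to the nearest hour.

51 hours

1/t_eff = 1/t_phys + 1/t_biol = 1/78.3 + 1/62.8 = 0.028695 per hour.
t_eff = 78.3 × 62.8 / (78.3 + 62.8) ≈ 34.849 hours.
n = log₂(2490/896) ≈ 1.4746; t = 1.4746 × 34.849 ≈ 51.388 hours.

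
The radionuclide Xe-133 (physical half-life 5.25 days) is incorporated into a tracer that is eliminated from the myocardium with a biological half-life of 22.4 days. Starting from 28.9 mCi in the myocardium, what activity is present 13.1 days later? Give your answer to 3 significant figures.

3.42 mCi

1/t_eff = 1/t_phys + 1/t_biol = 1/5.25 + 1/22.4 = 0.23512 per day.
t_eff = 5.25 × 22.4 / (5.25 + 22.4) ≈ 4.2532 days.
Remaining = 28.9 × (1/2)^(13.1/4.2532) = 28.9 × (1/2)^3.0801 ≈ 3.4175 mCi.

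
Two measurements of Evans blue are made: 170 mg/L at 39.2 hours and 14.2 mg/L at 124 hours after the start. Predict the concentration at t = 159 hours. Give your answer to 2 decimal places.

Over Δt = 124 − 39.2 = 84.8 hours, the level fell by a factor of 170/14.2 ≈ 11.972.
n = log₂(11.972) ≈ 3.5816 half-lives, so t½ = 84.8/3.5816 ≈ 23.677 hours.
From t = 124 to t = 159: 14.2 × (1/2)^((159−124)/23.677) ≈ 5.0967 mg/L.

5.10 mg/L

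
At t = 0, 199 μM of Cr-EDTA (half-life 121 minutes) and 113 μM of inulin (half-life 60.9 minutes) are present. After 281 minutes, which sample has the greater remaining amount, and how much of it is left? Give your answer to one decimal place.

Cr-EDTA, 39.8 μM

Cr-EDTA: 199 × (1/2)^2.3223 ≈ 39.789 μM.
inulin: 113 × (1/2)^4.6141 ≈ 4.6141 μM.
Cr-EDTA has more remaining, at ≈ 39.789 μM.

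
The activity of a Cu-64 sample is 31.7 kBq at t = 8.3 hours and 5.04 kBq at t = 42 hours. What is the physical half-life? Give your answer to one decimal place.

12.7 hours

Over Δt = 42 − 8.3 = 33.7 hours, the level fell by a factor of 31.7/5.04 ≈ 6.2897.
n = log₂(6.2897) ≈ 2.653 half-lives, so t½ = 33.7/2.653 ≈ 12.703 hours.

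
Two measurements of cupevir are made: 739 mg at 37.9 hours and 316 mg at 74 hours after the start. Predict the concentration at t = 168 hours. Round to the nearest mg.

Over Δt = 74 − 37.9 = 36.1 hours, the level fell by a factor of 739/316 ≈ 2.3386.
n = log₂(2.3386) ≈ 1.2256 half-lives, so t½ = 36.1/1.2256 ≈ 29.454 hours.
From t = 74 to t = 168: 316 × (1/2)^((168−74)/29.454) ≈ 34.591 mg.

35 mg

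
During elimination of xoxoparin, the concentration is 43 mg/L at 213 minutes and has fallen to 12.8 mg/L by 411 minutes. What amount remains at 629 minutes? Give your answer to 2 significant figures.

3.4 mg/L

Over Δt = 411 − 213 = 198 minutes, the level fell by a factor of 43/12.8 ≈ 3.3594.
n = log₂(3.3594) ≈ 1.7482 half-lives, so t½ = 198/1.7482 ≈ 113.26 minutes.
From t = 411 to t = 629: 12.8 × (1/2)^((629−411)/113.26) ≈ 3.3713 mg/L.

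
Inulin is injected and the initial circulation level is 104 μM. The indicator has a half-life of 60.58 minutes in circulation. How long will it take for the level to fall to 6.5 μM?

242.32 minutes

6.5/104 = 1/16, so 4 half-lives have elapsed.
t = 4 × 60.58 = 242.32 minutes.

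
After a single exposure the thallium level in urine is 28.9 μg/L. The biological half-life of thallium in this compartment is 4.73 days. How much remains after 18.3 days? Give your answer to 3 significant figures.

1.98 μg/L

Number of half-lives: n = 18.3/4.73 ≈ 3.8689.
Remaining = 28.9 × (1/2)^3.8689 = 28.9 × 0.068444 ≈ 1.978 μg/L.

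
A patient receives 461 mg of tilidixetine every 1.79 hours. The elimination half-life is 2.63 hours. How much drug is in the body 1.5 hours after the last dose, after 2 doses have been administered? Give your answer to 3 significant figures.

504 mg

The 2 doses were given 3.29, 1.5 hours ago.
Total = 461·(1/2)^(3.29/2.63) + 461·(1/2)^(1.5/2.63)
      = 193.7 + 310.46 ≈ 504.16 mg.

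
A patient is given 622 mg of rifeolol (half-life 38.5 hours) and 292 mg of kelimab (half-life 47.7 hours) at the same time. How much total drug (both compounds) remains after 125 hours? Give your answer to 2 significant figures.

rifeolol: 622 × (1/2)^(125/38.5) = 622 × (1/2)^3.2468 ≈ 65.527 mg.
kelimab: 292 × (1/2)^(125/47.7) = 292 × (1/2)^2.6205 ≈ 47.481 mg.
Total = 65.527 + 47.481 ≈ 113.01 mg.

110 mg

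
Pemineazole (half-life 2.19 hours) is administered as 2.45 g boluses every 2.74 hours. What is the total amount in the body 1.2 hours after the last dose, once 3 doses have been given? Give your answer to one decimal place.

2.7 g

The 3 doses were given 6.68, 3.94, 1.2 hours ago.
Total = 2.45·(1/2)^(6.68/2.19) + 2.45·(1/2)^(3.94/2.19) + 2.45·(1/2)^(1.2/2.19)
      = 0.29577 + 0.70402 + 1.6758 ≈ 2.6756 g.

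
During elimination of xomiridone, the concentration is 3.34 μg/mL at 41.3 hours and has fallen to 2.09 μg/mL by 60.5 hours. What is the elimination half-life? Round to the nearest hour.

Over Δt = 60.5 − 41.3 = 19.2 hours, the level fell by a factor of 3.34/2.09 ≈ 1.5981.
n = log₂(1.5981) ≈ 0.67635 half-lives, so t½ = 19.2/0.67635 ≈ 28.388 hours.

28 hours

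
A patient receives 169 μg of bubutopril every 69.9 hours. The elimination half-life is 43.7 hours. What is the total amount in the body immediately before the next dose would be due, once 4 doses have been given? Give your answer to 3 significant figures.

The 4 doses were given 279.6, 209.7, 139.8, 69.9 hours ago.
Total = 169·(1/2)^(279.6/43.7) + 169·(1/2)^(209.7/43.7) + 169·(1/2)^(139.8/43.7) + 169·(1/2)^(69.9/43.7)
      = 2.0038 + 6.0723 + 18.402 + 55.767 ≈ 82.245 μg.

82.2 μg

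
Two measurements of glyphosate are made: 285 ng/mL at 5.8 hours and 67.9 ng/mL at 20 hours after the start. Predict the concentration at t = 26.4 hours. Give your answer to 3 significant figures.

Over Δt = 20 − 5.8 = 14.2 hours, the level fell by a factor of 285/67.9 ≈ 4.1973.
n = log₂(4.1973) ≈ 2.0695 half-lives, so t½ = 14.2/2.0695 ≈ 6.8616 hours.
From t = 20 to t = 26.4: 67.9 × (1/2)^((26.4−20)/6.8616) ≈ 35.571 ng/mL.

35.6 ng/mL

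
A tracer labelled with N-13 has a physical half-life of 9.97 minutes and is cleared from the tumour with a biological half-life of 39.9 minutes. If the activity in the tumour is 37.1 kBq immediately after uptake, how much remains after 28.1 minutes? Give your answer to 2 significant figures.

3.2 kBq

1/t_eff = 1/t_phys + 1/t_biol = 1/9.97 + 1/39.9 = 0.12536 per minute.
t_eff = 9.97 × 39.9 / (9.97 + 39.9) ≈ 7.9768 minutes.
Remaining = 37.1 × (1/2)^(28.1/7.9768) = 37.1 × (1/2)^3.5227 ≈ 3.228 kBq.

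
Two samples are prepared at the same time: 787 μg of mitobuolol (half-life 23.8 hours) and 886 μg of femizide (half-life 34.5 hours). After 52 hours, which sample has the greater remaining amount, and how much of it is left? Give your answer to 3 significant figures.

mitobuolol: 787 × (1/2)^2.1849 ≈ 173.09 μg.
femizide: 886 × (1/2)^1.5072 ≈ 311.68 μg.
Femizide has more remaining, at ≈ 311.68 μg.

femizide, 312 μg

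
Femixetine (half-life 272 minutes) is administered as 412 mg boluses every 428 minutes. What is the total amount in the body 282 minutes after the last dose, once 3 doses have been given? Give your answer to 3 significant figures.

291 mg

The 3 doses were given 1138, 710, 282 minutes ago.
Total = 412·(1/2)^(1138/272) + 412·(1/2)^(710/272) + 412·(1/2)^(282/272)
      = 22.669 + 67.472 + 200.82 ≈ 290.96 mg.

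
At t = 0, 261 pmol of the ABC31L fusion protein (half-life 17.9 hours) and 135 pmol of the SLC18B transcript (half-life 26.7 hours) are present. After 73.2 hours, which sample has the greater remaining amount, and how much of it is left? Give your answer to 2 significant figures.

SLC18B transcript, 20 pmol

ABC31L fusion protein: 261 × (1/2)^4.0894 ≈ 15.332 pmol.
SLC18B transcript: 135 × (1/2)^2.7416 ≈ 20.185 pmol.
SLC18B transcript has more remaining, at ≈ 20.185 pmol.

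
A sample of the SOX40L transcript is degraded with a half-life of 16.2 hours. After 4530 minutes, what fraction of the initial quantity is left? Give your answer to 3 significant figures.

0.0395

4530 minutes = 75.5 hours.
n = 75.5/16.2 ≈ 4.6605 half-lives.
Fraction remaining = (1/2)^4.6605 ≈ 0.039541.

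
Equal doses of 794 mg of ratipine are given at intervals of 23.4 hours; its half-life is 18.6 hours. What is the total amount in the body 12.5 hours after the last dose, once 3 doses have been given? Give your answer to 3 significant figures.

The 3 doses were given 59.3, 35.9, 12.5 hours ago.
Total = 794·(1/2)^(59.3/18.6) + 794·(1/2)^(35.9/18.6) + 794·(1/2)^(12.5/18.6)
      = 87.113 + 208.35 + 498.33 ≈ 793.79 mg.

794 mg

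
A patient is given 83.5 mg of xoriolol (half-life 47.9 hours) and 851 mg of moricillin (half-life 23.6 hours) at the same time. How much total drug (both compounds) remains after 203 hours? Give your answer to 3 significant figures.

xoriolol: 83.5 × (1/2)^(203/47.9) = 83.5 × (1/2)^4.238 ≈ 4.4251 mg.
moricillin: 851 × (1/2)^(203/23.6) = 851 × (1/2)^8.6017 ≈ 2.1906 mg.
Total = 4.4251 + 2.1906 ≈ 6.6157 mg.

6.62 mg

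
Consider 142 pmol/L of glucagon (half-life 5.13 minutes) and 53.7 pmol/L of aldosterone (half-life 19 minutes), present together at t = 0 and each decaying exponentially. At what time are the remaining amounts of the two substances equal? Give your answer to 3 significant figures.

Set 142·(1/2)^(t/5.13) = 53.7·(1/2)^(t/19).
Taking log₂: log₂(142/53.7) = t·(1/5.13 − 1/19).
log₂(2.6443) = 1.4029; 1/5.13 − 1/19 = 0.1423.
t = 1.4029 / 0.1423 ≈ 9.8587 minutes.

9.86 minutes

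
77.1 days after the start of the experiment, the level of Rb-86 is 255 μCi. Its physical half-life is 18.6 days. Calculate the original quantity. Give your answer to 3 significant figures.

4510 μCi

Number of half-lives elapsed: n = 77.1/18.6 ≈ 4.1452.
A₀ = A × 2^n = 255 × 2^4.1452 = 255 × 17.694 ≈ 4511.9 μCi.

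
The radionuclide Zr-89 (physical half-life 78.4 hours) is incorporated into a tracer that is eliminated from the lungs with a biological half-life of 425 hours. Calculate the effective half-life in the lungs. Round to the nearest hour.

66 hours

1/t_eff = 1/t_phys + 1/t_biol = 1/78.4 + 1/425 = 0.015108 per hour.
t_eff = 78.4 × 425 / (78.4 + 425) ≈ 66.19 hours.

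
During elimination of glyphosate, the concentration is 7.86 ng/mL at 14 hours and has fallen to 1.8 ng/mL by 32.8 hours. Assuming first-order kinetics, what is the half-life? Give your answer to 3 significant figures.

8.84 hours

Over Δt = 32.8 − 14 = 18.8 hours, the level fell by a factor of 7.86/1.8 ≈ 4.3667.
n = log₂(4.3667) ≈ 2.1265 half-lives, so t½ = 18.8/2.1265 ≈ 8.8407 hours.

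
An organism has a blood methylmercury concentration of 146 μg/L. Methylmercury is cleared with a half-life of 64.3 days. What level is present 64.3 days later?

Elapsed time is 1 half-life (64.3/64.3).
Each half-life halves the amount: 146 × (1/2)^1 = 146/2 = 73 μg/L.

73 μg/L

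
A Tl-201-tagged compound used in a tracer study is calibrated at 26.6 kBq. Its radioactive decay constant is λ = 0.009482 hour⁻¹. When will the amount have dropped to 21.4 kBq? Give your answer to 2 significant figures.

t½ = ln 2 / λ = 0.69315 / 0.009482 ≈ 73.101 hours.
Fraction remaining = 21.4/26.6 ≈ 0.80451.
n = log₂(26.6/21.4) = ln(1.243)/ln 2 ≈ 0.31382 half-lives.
t = n × t½ = 0.31382 × 73.101 ≈ 22.94 hours.

23 hours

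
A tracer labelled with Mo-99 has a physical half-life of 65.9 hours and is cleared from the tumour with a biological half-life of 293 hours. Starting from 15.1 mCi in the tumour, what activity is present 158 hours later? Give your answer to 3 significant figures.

1.97 mCi

1/t_eff = 1/t_phys + 1/t_biol = 1/65.9 + 1/293 = 0.018587 per hour.
t_eff = 65.9 × 293 / (65.9 + 293) ≈ 53.8 hours.
Remaining = 15.1 × (1/2)^(158/53.8) = 15.1 × (1/2)^2.9368 ≈ 1.972 mCi.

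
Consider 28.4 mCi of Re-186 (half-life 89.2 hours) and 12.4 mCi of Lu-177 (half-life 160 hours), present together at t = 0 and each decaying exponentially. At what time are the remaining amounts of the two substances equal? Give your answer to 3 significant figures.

Set 28.4·(1/2)^(t/89.2) = 12.4·(1/2)^(t/160).
Taking log₂: log₂(28.4/12.4) = t·(1/89.2 − 1/160).
log₂(2.2903) = 1.1956; 1/89.2 − 1/160 = 0.0049608.
t = 1.1956 / 0.0049608 ≈ 241 hours.

241 hours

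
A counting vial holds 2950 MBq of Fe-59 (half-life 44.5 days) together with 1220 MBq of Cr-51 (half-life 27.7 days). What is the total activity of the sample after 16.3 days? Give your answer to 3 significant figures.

Fe-59: 2950 × (1/2)^(16.3/44.5) = 2950 × (1/2)^0.36629 ≈ 2288.5 MBq.
Cr-51: 1220 × (1/2)^(16.3/27.7) = 1220 × (1/2)^0.58845 ≈ 811.37 MBq.
Total = 2288.5 + 811.37 ≈ 3099.9 MBq.

3100 MBq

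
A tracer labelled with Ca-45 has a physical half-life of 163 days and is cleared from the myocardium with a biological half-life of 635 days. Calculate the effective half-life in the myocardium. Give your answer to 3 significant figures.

1/t_eff = 1/t_phys + 1/t_biol = 1/163 + 1/635 = 0.0077098 per day.
t_eff = 163 × 635 / (163 + 635) ≈ 129.71 days.

130 days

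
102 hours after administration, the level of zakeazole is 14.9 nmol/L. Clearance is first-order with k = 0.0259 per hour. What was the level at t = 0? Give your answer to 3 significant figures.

209 nmol/L

t½ = ln 2 / k = 0.69315 / 0.0259 ≈ 26.762 hours.
Number of half-lives elapsed: n = 102/26.762 ≈ 3.8113.
A₀ = A × 2^n = 14.9 × 2^3.8113 = 14.9 × 14.038 ≈ 209.17 nmol/L.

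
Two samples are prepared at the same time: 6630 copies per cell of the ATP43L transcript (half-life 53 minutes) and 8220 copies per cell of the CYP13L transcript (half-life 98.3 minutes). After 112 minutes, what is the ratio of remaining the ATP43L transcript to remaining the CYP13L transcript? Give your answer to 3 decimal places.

ATP43L transcript: 6630 × (1/2)^(112/53) = 6630 × (1/2)^2.1132 ≈ 1532.4 copies per cell.
CYP13L transcript: 8220 × (1/2)^(112/98.3) = 8220 × (1/2)^1.1394 ≈ 3731.5 copies per cell.
Ratio ≈ 1532.4 / 3731.5 ≈ 0.41066.

0.411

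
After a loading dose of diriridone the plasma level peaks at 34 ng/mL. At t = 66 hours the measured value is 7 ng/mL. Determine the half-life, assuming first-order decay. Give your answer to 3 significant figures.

28.9 hours

A/A₀ = 7/34 ≈ 0.20588.
n = log₂(4.8571) ≈ 2.2801 half-lives elapsed in 66 hours.
t½ = 66/2.2801 ≈ 28.946 hours.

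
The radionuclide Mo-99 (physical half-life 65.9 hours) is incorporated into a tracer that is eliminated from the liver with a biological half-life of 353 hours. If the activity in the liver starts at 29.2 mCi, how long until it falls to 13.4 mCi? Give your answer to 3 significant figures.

62.4 hours

1/t_eff = 1/t_phys + 1/t_biol = 1/65.9 + 1/353 = 0.018007 per hour.
t_eff = 65.9 × 353 / (65.9 + 353) ≈ 55.533 hours.
n = log₂(29.2/13.4) ≈ 1.1237; t = 1.1237 × 55.533 ≈ 62.404 hours.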